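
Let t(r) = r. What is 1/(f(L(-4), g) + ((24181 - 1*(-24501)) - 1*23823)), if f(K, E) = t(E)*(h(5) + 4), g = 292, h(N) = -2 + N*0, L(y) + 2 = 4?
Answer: 1/25443 ≈ 3.9304e-5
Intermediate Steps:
L(y) = 2 (L(y) = -2 + 4 = 2)
h(N) = -2 (h(N) = -2 + 0 = -2)
f(K, E) = 2*E (f(K, E) = E*(-2 + 4) = E*2 = 2*E)
1/(f(L(-4), g) + ((24181 - 1*(-24501)) - 1*23823)) = 1/(2*292 + ((24181 - 1*(-24501)) - 1*23823)) = 1/(584 + ((24181 + 24501) - 23823)) = 1/(584 + (48682 - 23823)) = 1/(584 + 24859) = 1/25443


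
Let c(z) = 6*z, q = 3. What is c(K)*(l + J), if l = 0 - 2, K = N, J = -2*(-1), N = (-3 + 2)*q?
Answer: 0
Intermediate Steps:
N = -3 (N = (-3 + 2)*3 = -1*3 = -3)
J = 2
K = -3
l = -2
c(K)*(l + J) = (6*(-3))*(-2 + 2) = -18*0 = 0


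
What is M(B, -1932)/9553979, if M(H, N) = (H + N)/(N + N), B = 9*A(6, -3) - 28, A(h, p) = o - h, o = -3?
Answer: 2041/36916574856 ≈ 5.5287e-8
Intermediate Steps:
A(h, p) = -3 - h
B = -109 (B = 9*(-3 - 1*6) - 28 = 9*(-3 - 6) - 28 = 9*(-9) - 28 = -81 - 28 = -109)
M(H, N) = (H + N)/(2*N) (M(H, N) = (H + N)/((2*N)) = (H + N)*(1/(2*N)) = (H + N)/(2*N))
M(B, -1932)/9553979 = ((1/2)*(-109 - 1932)/(-1932))/9553979 = ((1/2)*(-1/1932)*(-2041))*(1/9553979) = (2041/3864)*(1/9553979) = 2041/36916574856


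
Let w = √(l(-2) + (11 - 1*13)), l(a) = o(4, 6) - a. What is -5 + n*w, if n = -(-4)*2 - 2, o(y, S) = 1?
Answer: 1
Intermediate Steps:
l(a) = 1 - a
w = 1 (w = √((1 - 1*(-2)) + (11 - 1*13)) = √((1 + 2) + (11 - 13)) = √(3 - 2) = √1 = 1)
n = 6 (n = -4*(-2) - 2 = 8 - 2 = 6)
-5 + n*w = -5 + 6*1 = -5 + 6 = 1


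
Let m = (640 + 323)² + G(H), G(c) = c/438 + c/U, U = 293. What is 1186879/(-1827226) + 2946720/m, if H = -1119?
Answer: 183246243744019859/72487368133875694 ≈ 2.5280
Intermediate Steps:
G(c) = 731*c/128334 (G(c) = c/438 + c/293 = 731*c/128334)
m = 39670718419/42778 (m = (640 + 323)² + (731/128334)*(-1119) = 963² - 272663/42778 = 927369 - 272663/42778 = 39670718419/42778 ≈ 9.2736e+5)
1186879/(-1827226) + 2946720/m = 1186879/(-1827226) + 2946720/(39670718419/42778) = 1186879*(-1/1827226) + 2946720*(42778/39670718419) = -1186879/1827226 + 126054788160/39670718419 = 183246243744019859/72487368133875694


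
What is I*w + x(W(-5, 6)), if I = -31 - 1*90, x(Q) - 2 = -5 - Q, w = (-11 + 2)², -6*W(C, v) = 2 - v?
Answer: -29414/3 ≈ -9804.7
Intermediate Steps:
W(C, v) = -⅓ + v/6 (W(C, v) = -(2 - v)/6 = -⅓ + v/6)
w = 81 (w = (-9)² = 81)
x(Q) = -3 - Q (x(Q) = 2 + (-5 - Q) = -3 - Q)
I = -121 (I = -31 - 90 = -121)
I*w + x(W(-5, 6)) = -121*81 + (-3 - (-⅓ + (⅙)*6)) = -9801 + (-3 - (-⅓ + 1)) = -9801 + (-3 - 1*⅔) = -9801 + (-3 - ⅔) = -9801 - 11/3 = -29414/3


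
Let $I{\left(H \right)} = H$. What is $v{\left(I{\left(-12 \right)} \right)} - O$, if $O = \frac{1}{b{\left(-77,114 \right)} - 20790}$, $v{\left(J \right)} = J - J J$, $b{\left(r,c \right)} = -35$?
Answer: $- \frac{3248699}{20825} \approx -156.0$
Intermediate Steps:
$v{\left(J \right)} = J - J^{2}$
$O = - \frac{1}{20825}$ ($O = \frac{1}{-35 - 20790} = \frac{1}{-20825} = - \frac{1}{20825} \approx -4.8019 \cdot 10^{-5}$)
$v{\left(I{\left(-12 \right)} \right)} - O = - 12 \left(1 - -12\right) - - \frac{1}{20825} = - 12 \left(1 + 12\right) + \frac{1}{20825} = \left(-12\right) 13 + \frac{1}{20825} = -156 + \frac{1}{20825} = - \frac{3248699}{20825}$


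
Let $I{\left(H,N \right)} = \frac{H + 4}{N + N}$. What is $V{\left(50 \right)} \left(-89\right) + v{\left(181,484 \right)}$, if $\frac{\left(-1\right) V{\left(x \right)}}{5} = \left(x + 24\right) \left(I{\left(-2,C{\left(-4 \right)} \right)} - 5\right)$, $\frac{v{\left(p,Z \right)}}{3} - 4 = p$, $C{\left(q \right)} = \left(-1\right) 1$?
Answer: $-197025$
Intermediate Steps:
$C{\left(q \right)} = -1$
$v{\left(p,Z \right)} = 12 + 3 p$
$I{\left(H,N \right)} = \frac{4 + H}{2 N}$
$V{\left(x \right)} = 720 + 30 x$ ($V{\left(x \right)} = - 5 \left(x + 24\right) \left(\frac{4 - 2}{2 \left(-1\right)} - 5\right) = - 5 \left(24 + x\right) \left(\frac{1}{2} \left(-1\right) 2 - 5\right) = - 5 \left(24 + x\right) \left(-1 - 5\right) = - 5 \left(24 + x\right) \left(-6\right) = - 5 \left(-144 - 6 x\right) = 720 + 30 x$)
$V{\left(50 \right)} \left(-89\right) + v{\left(181,484 \right)} = \left(720 + 30 \cdot 50\right) \left(-89\right) + \left(12 + 3 \cdot 181\right) = \left(720 + 1500\right) \left(-89\right) + \left(12 + 543\right) = 2220 \left(-89\right) + 555 = -197580 + 555 = -197025$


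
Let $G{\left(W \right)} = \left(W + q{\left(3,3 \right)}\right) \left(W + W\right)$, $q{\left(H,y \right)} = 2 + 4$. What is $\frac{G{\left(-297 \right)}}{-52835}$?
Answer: $- \frac{172854}{52835} \approx -3.2716$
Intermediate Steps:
$q{\left(H,y \right)} = 6$
$G{\left(W \right)} = 2 W \left(6 + W\right)$ ($G{\left(W \right)} = \left(W + 6\right) \left(W + W\right) = \left(6 + W\right) 2 W = 2 W \left(6 + W\right)$)
$\frac{G{\left(-297 \right)}}{-52835} = \frac{2 \left(-297\right) \left(6 - 297\right)}{-52835} = 2 \left(-297\right) \left(-291\right) \left(- \frac{1}{52835}\right) = 172854 \left(- \frac{1}{52835}\right) = - \frac{172854}{52835}$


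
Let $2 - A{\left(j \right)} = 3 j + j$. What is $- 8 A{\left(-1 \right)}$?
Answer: $-48$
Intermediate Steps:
$A{\left(j \right)} = 2 - 4 j$ ($A{\left(j \right)} = 2 - \left(3 j + j\right) = 2 - 4 j$)
$- 8 A{\left(-1 \right)} = - 8 \left(2 - -4\right) = - 8 \left(2 + 4\right) = \left(-8\right) 6 = -48$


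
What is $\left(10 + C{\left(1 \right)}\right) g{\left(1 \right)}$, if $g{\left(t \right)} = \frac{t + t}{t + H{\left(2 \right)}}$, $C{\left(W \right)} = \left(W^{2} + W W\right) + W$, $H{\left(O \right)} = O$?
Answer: $\frac{26}{3} \approx 8.6667$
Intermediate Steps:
$C{\left(W \right)} = W + 2 W^{2}$ ($C{\left(W \right)} = \left(W^{2} + W^{2}\right) + W = 2 W^{2} + W = W + 2 W^{2}$)
$g{\left(t \right)} = \frac{2 t}{2 + t}$ ($g{\left(t \right)} = \frac{t + t}{t + 2} = \frac{2 t}{2 + t}$)
$\left(10 + C{\left(1 \right)}\right) g{\left(1 \right)} = \left(10 + 1 \left(1 + 2 \cdot 1\right)\right) 2 \cdot 1 \frac{1}{2 + 1} = \left(10 + 1 \left(1 + 2\right)\right) 2 \cdot 1 \cdot \frac{1}{3} = \left(10 + 1 \cdot 3\right) 2 \cdot 1 \cdot \frac{1}{3} = \left(10 + 3\right) \frac{2}{3} = 13 \cdot \frac{2}{3} = \frac{26}{3}$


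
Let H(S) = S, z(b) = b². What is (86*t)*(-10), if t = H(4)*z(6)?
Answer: -123840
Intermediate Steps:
t = 144 (t = 4*6² = 4*36 = 144)
(86*t)*(-10) = (86*144)*(-10) = 12384*(-10) = -123840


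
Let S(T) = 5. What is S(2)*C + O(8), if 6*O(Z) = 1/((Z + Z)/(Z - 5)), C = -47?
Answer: -7519/32 ≈ -234.97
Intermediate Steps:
O(Z) = (-5 + Z)/(12*Z) (O(Z) = 1/(6*(((Z + Z)/(Z - 5)))) = 1/(6*(((2*Z)/(-5 + Z)))) = 1/(6*((2*Z/(-5 + Z)))) = ((-5 + Z)/(2*Z))/6 = (-5 + Z)/(12*Z))
S(2)*C + O(8) = 5*(-47) + (1/12)*(-5 + 8)/8 = -235 + (1/12)*(⅛)*3 = -235 + 1/32 = -7519/32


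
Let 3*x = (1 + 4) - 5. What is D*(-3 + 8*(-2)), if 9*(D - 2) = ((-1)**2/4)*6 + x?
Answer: -247/6 ≈ -41.167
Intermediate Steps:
x = 0 (x = ((1 + 4) - 5)/3 = (5 - 5)/3 = (1/3)*0 = 0)
D = 13/6 (D = 2 + (((-1)**2/4)*6 + 0)/9 = 2 + ((1*(1/4))*6 + 0)/9 = 2 + ((1/4)*6 + 0)/9 = 2 + (3/2 + 0)/9 = 2 + (1/9)*(3/2) = 2 + 1/6 = 13/6 ≈ 2.1667)
D*(-3 + 8*(-2)) = 13*(-3 + 8*(-2))/6 = 13*(-3 - 16)/6 = (13/6)*(-19) = -247/6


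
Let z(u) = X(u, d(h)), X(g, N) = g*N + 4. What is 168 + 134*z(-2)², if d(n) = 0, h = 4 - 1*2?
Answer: 2312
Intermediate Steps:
h = 2 (h = 4 - 2 = 2)
X(g, N) = 4 + N*g (X(g, N) = N*g + 4 = 4 + N*g)
z(u) = 4 (z(u) = 4 + 0*u = 4 + 0 = 4)
168 + 134*z(-2)² = 168 + 134*4² = 168 + 134*16 = 168 + 2144 = 2312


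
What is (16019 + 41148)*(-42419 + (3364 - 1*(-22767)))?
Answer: -931136096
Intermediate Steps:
(16019 + 41148)*(-42419 + (3364 - 1*(-22767))) = 57167*(-42419 + (3364 + 22767)) = 57167*(-42419 + 26131) = 57167*(-16288) = -931136096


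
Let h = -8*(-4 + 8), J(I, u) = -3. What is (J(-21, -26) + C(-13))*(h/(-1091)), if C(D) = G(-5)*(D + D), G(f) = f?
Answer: 4064/1091 ≈ 3.7250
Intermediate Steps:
h = -32 (h = -8*4 = -32)
C(D) = -10*D (C(D) = -5*(D + D) = -10*D)
(J(-21, -26) + C(-13))*(h/(-1091)) = (-3 - 10*(-13))*(-32/(-1091)) = (-3 + 130)*(-32*(-1/1091)) = 127*(32/1091) = 4064/1091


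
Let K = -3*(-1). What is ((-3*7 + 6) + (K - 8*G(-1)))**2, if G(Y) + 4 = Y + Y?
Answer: 1296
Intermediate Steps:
K = 3
G(Y) = -4 + 2*Y (G(Y) = -4 + (Y + Y) = -4 + 2*Y)
((-3*7 + 6) + (K - 8*G(-1)))**2 = ((-3*7 + 6) + (3 - 8*(-4 + 2*(-1))))**2 = ((-21 + 6) + (3 - 8*(-4 - 2)))**2 = (-15 + (3 - 8*(-6)))**2 = (-15 + (3 + 48))**2 = (-15 + 51)**2 = 36**2 = 1296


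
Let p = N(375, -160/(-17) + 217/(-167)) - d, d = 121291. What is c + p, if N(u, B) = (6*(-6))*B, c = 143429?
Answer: 62020666/2839 ≈ 21846.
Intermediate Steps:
N(u, B) = -36*B
p = -345174265/2839 (p = -36*(-160/(-17) + 217/(-167)) - 1*121291 = -36*(-160*(-1/17) + 217*(-1/167)) - 121291 = -36*(160/17 - 217/167) - 121291 = -36*23031/2839 - 121291 = -829116/2839 - 121291 = -345174265/2839 ≈ -1.2158e+5)
c + p = 143429 - 345174265/2839 = 62020666/2839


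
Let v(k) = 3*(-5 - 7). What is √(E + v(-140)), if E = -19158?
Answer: I*√19194 ≈ 138.54*I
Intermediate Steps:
v(k) = -36 (v(k) = 3*(-12) = -36)
√(E + v(-140)) = √(-19158 - 36) = √(-19194) = I*√19194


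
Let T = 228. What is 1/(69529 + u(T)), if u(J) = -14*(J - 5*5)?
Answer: 1/66687 ≈ 1.4995e-5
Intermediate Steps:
u(J) = 350 - 14*J (u(J) = -14*(J - 25) = -14*(-25 + J) = 350 - 14*J)
1/(69529 + u(T)) = 1/(69529 + (350 - 14*228)) = 1/(69529 + (350 - 3192)) = 1/(69529 - 2842) = 1/66687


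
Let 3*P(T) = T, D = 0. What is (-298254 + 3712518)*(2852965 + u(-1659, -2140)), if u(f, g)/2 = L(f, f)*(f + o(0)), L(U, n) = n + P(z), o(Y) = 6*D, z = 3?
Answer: 28523475037176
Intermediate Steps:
o(Y) = 0 (o(Y) = 6*0 = 0)
P(T) = T/3
L(U, n) = 1 + n (L(U, n) = n + (⅓)*3 = n + 1 = 1 + n)
u(f, g) = 2*f*(1 + f) (u(f, g) = 2*((1 + f)*(f + 0)) = 2*((1 + f)*f) = 2*(f*(1 + f)) = 2*f*(1 + f))
(-298254 + 3712518)*(2852965 + u(-1659, -2140)) = (-298254 + 3712518)*(2852965 + 2*(-1659)*(1 - 1659)) = 3414264*(2852965 + 2*(-1659)*(-1658)) = 3414264*(2852965 + 5501244) = 3414264*8354209 = 28523475037176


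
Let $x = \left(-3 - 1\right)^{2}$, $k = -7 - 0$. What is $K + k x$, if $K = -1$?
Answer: $-113$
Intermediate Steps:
$k = -7$ ($k = -7 + 0 = -7$)
$x = 16$ ($x = \left(-4\right)^{2} = 16$)
$K + k x = -1 - 112 = -113$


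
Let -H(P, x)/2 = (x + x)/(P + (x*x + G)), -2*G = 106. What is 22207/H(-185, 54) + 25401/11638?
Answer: -173027600033/628452 ≈ -2.7532e+5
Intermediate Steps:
G = -53 (G = -½*106 = -53)
H(P, x) = -4*x/(-53 + P + x²) (H(P, x) = -2*(x + x)/(P + (x*x - 53)) = -2*2*x/(P + (x² - 53)) = -2*2*x/(P + (-53 + x²)) = -2*2*x/(-53 + P + x²) = -4*x/(-53 + P + x²))
22207/H(-185, 54) + 25401/11638 = 22207/((-4*54/(-53 - 185 + 54²))) + 25401/11638 = 22207/((-4*54/(-53 - 185 + 2916))) + 25401*(1/11638) = 22207/((-4*54/2678)) + 25401/11638 = 22207/((-4*54*1/2678)) + 25401/11638 = 22207/(-108/1339) + 25401/11638 = 22207*(-1339/108) + 25401/11638 = -29735173/108 + 25401/11638 = -173027600033/628452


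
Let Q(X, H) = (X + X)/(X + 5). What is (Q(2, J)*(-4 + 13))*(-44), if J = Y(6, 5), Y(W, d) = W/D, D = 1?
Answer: -1584/7 ≈ -226.29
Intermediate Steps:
Y(W, d) = W (Y(W, d) = W/1 = W*1 = W)
J = 6
Q(X, H) = 2*X/(5 + X) (Q(X, H) = (2*X)/(5 + X) = 2*X/(5 + X))
(Q(2, J)*(-4 + 13))*(-44) = ((2*2/(5 + 2))*(-4 + 13))*(-44) = ((2*2/7)*9)*(-44) = ((2*2*(⅐))*9)*(-44) = ((4/7)*9)*(-44) = (36/7)*(-44) = -1584/7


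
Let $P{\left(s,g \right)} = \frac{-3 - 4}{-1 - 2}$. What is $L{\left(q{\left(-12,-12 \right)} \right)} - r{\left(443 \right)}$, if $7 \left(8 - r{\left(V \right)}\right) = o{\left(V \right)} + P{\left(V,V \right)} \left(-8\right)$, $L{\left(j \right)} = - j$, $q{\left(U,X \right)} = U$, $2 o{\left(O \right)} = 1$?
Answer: $\frac{59}{42} \approx 1.4048$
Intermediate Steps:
$o{\left(O \right)} = \frac{1}{2}$ ($o{\left(O \right)} = \frac{1}{2} \cdot 1 = \frac{1}{2}$)
$P{\left(s,g \right)} = \frac{7}{3}$ ($P{\left(s,g \right)} = - \frac{7}{-3} = \left(-7\right) \left(- \frac{1}{3}\right) = \frac{7}{3}$)
$r{\left(V \right)} = \frac{445}{42}$ ($r{\left(V \right)} = 8 - \frac{\frac{1}{2} + \frac{7}{3} \left(-8\right)}{7} = 8 - \frac{\frac{1}{2} - \frac{56}{3}}{7} = 8 - - \frac{109}{42} = 8 + \frac{109}{42} = \frac{445}{42}$)
$L{\left(q{\left(-12,-12 \right)} \right)} - r{\left(443 \right)} = \left(-1\right) \left(-12\right) - \frac{445}{42} = 12 - \frac{445}{42} = \frac{59}{42}$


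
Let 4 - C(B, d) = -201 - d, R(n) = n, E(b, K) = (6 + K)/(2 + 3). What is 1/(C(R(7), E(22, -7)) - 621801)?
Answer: -5/3107981 ≈ -1.6088e-6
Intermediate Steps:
E(b, K) = 6/5 + K/5 (E(b, K) = (6 + K)/5 = (6 + K)*(⅕) = 6/5 + K/5)
C(B, d) = 205 + d (C(B, d) = 4 - (-201 - d) = 4 + (201 + d) = 205 + d)
1/(C(R(7), E(22, -7)) - 621801) = 1/((205 + (6/5 + (⅕)*(-7))) - 621801) = 1/((205 + (6/5 - 7/5)) - 621801) = 1/((205 - ⅕) - 621801) = 1/(1024/5 - 621801) = 1/(-3107981/5) = -5/3107981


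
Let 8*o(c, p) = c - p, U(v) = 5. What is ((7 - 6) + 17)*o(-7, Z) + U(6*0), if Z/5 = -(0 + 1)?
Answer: ½ ≈ 0.50000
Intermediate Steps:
Z = -5 (Z = 5*(-(0 + 1)) = 5*(-1*1) = 5*(-1) = -5)
o(c, p) = -p/8 + c/8 (o(c, p) = (c - p)/8 = -p/8 + c/8)
((7 - 6) + 17)*o(-7, Z) + U(6*0) = ((7 - 6) + 17)*(-⅛*(-5) + (⅛)*(-7)) + 5 = (1 + 17)*(5/8 - 7/8) + 5 = 18*(-¼) + 5 = -9/2 + 5 = ½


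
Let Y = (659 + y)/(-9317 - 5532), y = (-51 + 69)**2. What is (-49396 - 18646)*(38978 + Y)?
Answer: -39381575952238/14849 ≈ -2.6521e+9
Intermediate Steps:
y = 324 (y = 18**2 = 324)
Y = -983/14849 (Y = (659 + 324)/(-9317 - 5532) = 983/(-14849) = 983*(-1/14849) = -983/14849 ≈ -0.066200)
(-49396 - 18646)*(38978 + Y) = (-49396 - 18646)*(38978 - 983/14849) = -68042*578783339/14849 = -39381575952238/14849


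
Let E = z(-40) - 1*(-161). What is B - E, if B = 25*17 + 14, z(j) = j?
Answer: 318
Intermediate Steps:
B = 439 (B = 425 + 14 = 439)
E = 121 (E = -40 - 1*(-161) = -40 + 161 = 121)
B - E = 439 - 1*121 = 439 - 121 = 318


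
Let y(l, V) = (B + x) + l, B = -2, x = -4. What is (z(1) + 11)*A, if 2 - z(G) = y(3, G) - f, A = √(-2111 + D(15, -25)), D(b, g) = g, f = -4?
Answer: 24*I*√534 ≈ 554.6*I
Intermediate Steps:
A = 2*I*√534 (A = √(-2111 - 25) = √(-2136) = 2*I*√534 ≈ 46.217*I)
y(l, V) = -6 + l (y(l, V) = (-2 - 4) + l = -6 + l)
z(G) = 1 (z(G) = 2 - ((-6 + 3) - 1*(-4)) = 2 - (-3 + 4) = 2 - 1*1 = 2 - 1 = 1)
(z(1) + 11)*A = (1 + 11)*(2*I*√534) = 12*(2*I*√534) = 24*I*√534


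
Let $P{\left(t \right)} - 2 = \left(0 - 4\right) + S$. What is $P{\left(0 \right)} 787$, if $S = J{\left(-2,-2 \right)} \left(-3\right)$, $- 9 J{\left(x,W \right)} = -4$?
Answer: $- \frac{7870}{3} \approx -2623.3$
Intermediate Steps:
$J{\left(x,W \right)} = \frac{4}{9}$ ($J{\left(x,W \right)} = \left(- \frac{1}{9}\right) \left(-4\right) = \frac{4}{9}$)
$S = - \frac{4}{3}$ ($S = \frac{4}{9} \left(-3\right) = - \frac{4}{3} \approx -1.3333$)
$P{\left(t \right)} = - \frac{10}{3}$ ($P{\left(t \right)} = 2 + \left(\left(0 - 4\right) - \frac{4}{3}\right) = 2 - \frac{16}{3} = - \frac{10}{3}$)
$P{\left(0 \right)} 787 = \left(- \frac{10}{3}\right) 787 = - \frac{7870}{3}$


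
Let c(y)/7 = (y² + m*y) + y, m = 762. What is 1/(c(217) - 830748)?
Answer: 1/657872 ≈ 1.5201e-6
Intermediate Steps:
c(y) = 7*y² + 5341*y (c(y) = 7*((y² + 762*y) + y) = 7*(y² + 763*y) = 7*y² + 5341*y)
1/(c(217) - 830748) = 1/(7*217*(763 + 217) - 830748) = 1/(7*217*980 - 830748) = 1/(1488620 - 830748) = 1/657872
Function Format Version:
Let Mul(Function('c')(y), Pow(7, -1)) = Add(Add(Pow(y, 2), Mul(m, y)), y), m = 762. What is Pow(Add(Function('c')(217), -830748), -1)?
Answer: Rational(1, 657872) ≈ 1.5201e-6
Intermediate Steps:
Function('c')(y) = Add(Mul(7, Pow(y, 2)), Mul(5341, y)) (Function('c')(y) = Mul(7, Add(Add(Pow(y, 2), Mul(762, y)), y)) = Mul(7, Add(Pow(y, 2), Mul(763, y))) = Add(Mul(7, Pow(y, 2)), Mul(5341, y)))
Pow(Add(Function('c')(217), -830748), -1) = Pow(Add(Mul(7, 217, Add(763, 217)), -830748), -1) = Pow(Add(Mul(7, 217, 980), -830748), -1) = Pow(Add(1488620, -830748), -1) = Pow(657872, -1) = Rational(1, 657872)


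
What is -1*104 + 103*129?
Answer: 13183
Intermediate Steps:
-1*104 + 103*129 = -104 + 13287 = 13183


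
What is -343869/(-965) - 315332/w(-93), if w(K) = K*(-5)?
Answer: -931589/2895 ≈ -321.79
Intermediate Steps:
w(K) = -5*K
-343869/(-965) - 315332/w(-93) = -343869/(-965) - 315332/((-5*(-93))) = -343869*(-1/965) - 315332/465 = 343869/965 - 315332*1/465 = 343869/965 - 10172/15 = -931589/2895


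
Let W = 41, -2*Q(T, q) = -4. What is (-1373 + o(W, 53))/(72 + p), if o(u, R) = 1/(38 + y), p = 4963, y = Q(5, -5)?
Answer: -54919/201400 ≈ -0.27269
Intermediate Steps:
Q(T, q) = 2 (Q(T, q) = -½*(-4) = 2)
y = 2
o(u, R) = 1/40 (o(u, R) = 1/(38 + 2) = 1/40)
(-1373 + o(W, 53))/(72 + p) = (-1373 + 1/40)/(72 + 4963) = -54919/40/5035 = -54919/40*1/5035 = -54919/201400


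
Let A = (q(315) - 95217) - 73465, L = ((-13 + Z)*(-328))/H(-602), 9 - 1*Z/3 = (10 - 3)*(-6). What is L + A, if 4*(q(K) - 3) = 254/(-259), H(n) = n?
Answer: -3755462467/22274 ≈ -1.6860e+5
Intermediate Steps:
q(K) = 1427/518 (q(K) = 3 + (254/(-259))/4 = 3 + (254*(-1/259))/4 = 3 + (1/4)*(-254/259) = 3 - 127/518 = 1427/518)
Z = 153 (Z = 27 - 3*(10 - 3)*(-6) = 27 - 21*(-6) = 27 - 3*(-42) = 27 + 126 = 153)
L = 3280/43 (L = ((-13 + 153)*(-328))/(-602) = (140*(-328))*(-1/602) = -45920*(-1/602) = 3280/43 ≈ 76.279)
A = -87375849/518 (A = (1427/518 - 95217) - 73465 = -49320979/518 - 73465 = -87375849/518 ≈ -1.6868e+5)
L + A = 3280/43 - 87375849/518 = -3755462467/22274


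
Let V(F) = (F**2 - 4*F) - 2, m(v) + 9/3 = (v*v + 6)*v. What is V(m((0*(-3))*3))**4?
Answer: 130321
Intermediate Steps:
m(v) = -3 + v*(6 + v**2) (m(v) = -3 + (v*v + 6)*v = -3 + (v**2 + 6)*v = -3 + (6 + v**2)*v = -3 + v*(6 + v**2))
V(F) = -2 + F**2 - 4*F
V(m((0*(-3))*3))**4 = (-2 + (-3 + ((0*(-3))*3)**3 + 6*((0*(-3))*3))**2 - 4*(-3 + ((0*(-3))*3)**3 + 6*((0*(-3))*3)))**4 = (-2 + (-3 + (0*3)**3 + 6*(0*3))**2 - 4*(-3 + (0*3)**3 + 6*(0*3)))**4 = (-2 + (-3 + 0**3 + 6*0)**2 - 4*(-3 + 0**3 + 6*0))**4 = (-2 + (-3 + 0 + 0)**2 - 4*(-3 + 0 + 0))**4 = (-2 + (-3)**2 - 4*(-3))**4 = (-2 + 9 + 12)**4 = 19**4 = 130321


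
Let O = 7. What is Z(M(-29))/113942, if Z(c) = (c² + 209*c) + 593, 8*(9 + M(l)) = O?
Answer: -66503/7292288 ≈ -0.0091196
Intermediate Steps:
M(l) = -65/8 (M(l) = -9 + (⅛)*7 = -9 + 7/8 = -65/8)
Z(c) = 593 + c² + 209*c
Z(M(-29))/113942 = (593 + (-65/8)² + 209*(-65/8))/113942 = (593 + 4225/64 - 13585/8)*(1/113942) = -66503/64*1/113942 = -66503/7292288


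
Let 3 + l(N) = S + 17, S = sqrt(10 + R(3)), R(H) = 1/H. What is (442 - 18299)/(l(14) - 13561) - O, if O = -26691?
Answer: 474058666683/17760116 + 17857*sqrt(93)/550563596 ≈ 26692.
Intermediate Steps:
R(H) = 1/H
S = sqrt(93)/3 (S = sqrt(10 + 1/3) = sqrt(31/3) = sqrt(93)/3 ≈ 3.2146)
l(N) = 14 + sqrt(93)/3 (l(N) = -3 + (sqrt(93)/3 + 17) = -3 + (17 + sqrt(93)/3) = 14 + sqrt(93)/3)
(442 - 18299)/(l(14) - 13561) - O = (442 - 18299)/((14 + sqrt(93)/3) - 13561) - 1*(-26691) = -17857/(-13547 + sqrt(93)/3) + 26691 = 26691 - 17857/(-13547 + sqrt(93)/3)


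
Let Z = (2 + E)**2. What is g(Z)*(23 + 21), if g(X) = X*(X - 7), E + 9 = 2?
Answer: 19800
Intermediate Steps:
E = -7 (E = -9 + 2 = -7)
Z = 25 (Z = (2 - 7)**2 = (-5)**2 = 25)
g(X) = X*(-7 + X)
g(Z)*(23 + 21) = (25*(-7 + 25))*(23 + 21) = (25*18)*44 = 450*44 = 19800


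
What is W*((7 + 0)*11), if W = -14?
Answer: -1078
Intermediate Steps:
W*((7 + 0)*11) = -14*(7 + 0)*11 = -98*11 = -14*77 = -1078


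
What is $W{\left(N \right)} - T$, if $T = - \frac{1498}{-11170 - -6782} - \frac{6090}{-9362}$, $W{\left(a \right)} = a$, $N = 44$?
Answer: $\frac{441698217}{10270114} \approx 43.008$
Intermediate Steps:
$T = \frac{10186799}{10270114}$ ($T = - \frac{1498}{-11170 + 6782} - - \frac{3045}{4681} = - \frac{1498}{-4388} + \frac{3045}{4681} = \left(-1498\right) \left(- \frac{1}{4388}\right) + \frac{3045}{4681} = \frac{749}{2194} + \frac{3045}{4681} = \frac{10186799}{10270114} \approx 0.99189$)
$W{\left(N \right)} - T = 44 - \frac{10186799}{10270114} = \frac{441698217}{10270114}$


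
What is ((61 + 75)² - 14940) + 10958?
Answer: 14514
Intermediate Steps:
((61 + 75)² - 14940) + 10958 = (136² - 14940) + 10958 = (18496 - 14940) + 10958 = 3556 + 10958 = 14514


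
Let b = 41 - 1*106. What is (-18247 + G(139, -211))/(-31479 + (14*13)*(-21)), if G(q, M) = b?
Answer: 872/1681 ≈ 0.51874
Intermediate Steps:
b = -65 (b = 41 - 106 = -65)
G(q, M) = -65
(-18247 + G(139, -211))/(-31479 + (14*13)*(-21)) = (-18247 - 65)/(-31479 + (14*13)*(-21)) = -18312/(-31479 + 182*(-21)) = -18312/(-31479 - 3822) = -18312/(-35301) = -18312*(-1/35301) = 872/1681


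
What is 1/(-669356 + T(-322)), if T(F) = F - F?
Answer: -1/669356 ≈ -1.4940e-6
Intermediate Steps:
T(F) = 0
1/(-669356 + T(-322)) = 1/(-669356 + 0) = 1/(-669356) = -1/669356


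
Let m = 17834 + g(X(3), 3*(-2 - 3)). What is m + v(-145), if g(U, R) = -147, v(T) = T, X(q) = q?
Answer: 17542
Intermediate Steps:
m = 17687 (m = 17834 - 147 = 17687)
m + v(-145) = 17687 - 145 = 17542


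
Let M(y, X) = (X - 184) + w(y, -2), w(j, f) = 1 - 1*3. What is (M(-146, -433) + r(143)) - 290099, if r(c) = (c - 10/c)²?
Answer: -5527139661/20449 ≈ -2.7029e+5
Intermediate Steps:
w(j, f) = -2 (w(j, f) = 1 - 3 = -2)
M(y, X) = -186 + X (M(y, X) = (X - 184) - 2 = (-184 + X) - 2 = -186 + X)
(M(-146, -433) + r(143)) - 290099 = ((-186 - 433) + (-10 + 143²)²/143²) - 290099 = (-619 + (-10 + 20449)²/20449) - 290099 = (-619 + (1/20449)*20439²) - 290099 = (-619 + (1/20449)*417752721) - 290099 = (-619 + 417752721/20449) - 290099 = 405094790/20449 - 290099 = -5527139661/20449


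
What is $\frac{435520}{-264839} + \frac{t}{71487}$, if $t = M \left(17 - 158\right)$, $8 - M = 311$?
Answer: $- \frac{46854141}{44757791} \approx -1.0468$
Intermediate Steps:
$M = -303$ ($M = 8 - 311 = -303$)
$t = 42723$ ($t = - 303 \left(17 - 158\right) = \left(-303\right) \left(-141\right) = 42723$)
$\frac{435520}{-264839} + \frac{t}{71487} = \frac{435520}{-264839} + \frac{42723}{71487} = 435520 \left(- \frac{1}{264839}\right) + 42723 \cdot \frac{1}{71487} = - \frac{435520}{264839} + \frac{101}{169} = - \frac{46854141}{44757791}$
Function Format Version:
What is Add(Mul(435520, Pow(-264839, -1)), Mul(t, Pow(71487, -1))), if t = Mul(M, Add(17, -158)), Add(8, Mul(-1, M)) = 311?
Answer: Rational(-46854141, 44757791) ≈ -1.0468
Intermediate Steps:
M = -303 (M = Add(8, Mul(-1, 311)) = Add(8, -311) = -303)
t = 42723 (t = Mul(-303, Add(17, -158)) = Mul(-303, -141) = 42723)
Add(Mul(435520, Pow(-264839, -1)), Mul(t, Pow(71487, -1))) = Add(Mul(435520, Pow(-264839, -1)), Mul(42723, Pow(71487, -1))) = Add(Mul(435520, Rational(-1, 264839)), Mul(42723, Rational(1, 71487))) = Add(Rational(-435520, 264839), Rational(101, 169)) = Rational(-46854141, 44757791)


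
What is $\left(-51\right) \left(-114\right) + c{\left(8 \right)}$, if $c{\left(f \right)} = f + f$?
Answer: $5830$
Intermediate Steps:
$c{\left(f \right)} = 2 f$
$\left(-51\right) \left(-114\right) + c{\left(8 \right)} = \left(-51\right) \left(-114\right) + 2 \cdot 8 = 5814 + 16 = 5830$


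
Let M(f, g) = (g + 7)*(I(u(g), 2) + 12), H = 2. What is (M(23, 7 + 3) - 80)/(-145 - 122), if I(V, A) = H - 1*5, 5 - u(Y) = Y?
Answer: -73/267 ≈ -0.27341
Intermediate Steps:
u(Y) = 5 - Y
I(V, A) = -3 (I(V, A) = 2 - 1*5 = 2 - 5 = -3)
M(f, g) = 63 + 9*g (M(f, g) = (g + 7)*(-3 + 12) = (7 + g)*9 = 63 + 9*g)
(M(23, 7 + 3) - 80)/(-145 - 122) = ((63 + 9*(7 + 3)) - 80)/(-145 - 122) = ((63 + 9*10) - 80)/(-267) = ((63 + 90) - 80)*(-1/267) = (153 - 80)*(-1/267) = 73*(-1/267) = -73/267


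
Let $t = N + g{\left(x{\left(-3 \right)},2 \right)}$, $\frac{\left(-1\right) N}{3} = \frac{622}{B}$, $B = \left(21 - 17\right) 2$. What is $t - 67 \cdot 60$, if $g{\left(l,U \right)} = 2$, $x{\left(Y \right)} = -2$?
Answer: $- \frac{17005}{4} \approx -4251.3$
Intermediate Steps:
$B = 8$ ($B = 4 \cdot 2 = 8$)
$N = - \frac{933}{4}$ ($N = - 3 \cdot \frac{622}{8} = - 3 \cdot 622 \cdot \frac{1}{8} = \left(-3\right) \frac{311}{4} = - \frac{933}{4} \approx -233.25$)
$t = - \frac{925}{4}$ ($t = - \frac{933}{4} + 2 = - \frac{925}{4} \approx -231.25$)
$t - 67 \cdot 60 = - \frac{925}{4} - 67 \cdot 60 = - \frac{925}{4} - 4020 = - \frac{17005}{4}$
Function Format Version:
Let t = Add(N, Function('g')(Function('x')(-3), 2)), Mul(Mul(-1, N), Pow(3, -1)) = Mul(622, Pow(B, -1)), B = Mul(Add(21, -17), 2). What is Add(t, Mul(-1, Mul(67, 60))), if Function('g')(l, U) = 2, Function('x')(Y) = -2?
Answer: Rational(-17005, 4) ≈ -4251.3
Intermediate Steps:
B = 8 (B = Mul(4, 2) = 8)
N = Rational(-933, 4) (N = Mul(-3, Mul(622, Pow(8, -1))) = Mul(-3, Mul(622, Rational(1, 8))) = Mul(-3, Rational(311, 4)) = Rational(-933, 4) ≈ -233.25)
t = Rational(-925, 4) (t = Add(Rational(-933, 4), 2) = Rational(-925, 4) ≈ -231.25)
Add(t, Mul(-1, Mul(67, 60))) = Add(Rational(-925, 4), Mul(-1, Mul(67, 60))) = Add(Rational(-925, 4), Mul(-1, 4020)) = Add(Rational(-925, 4), -4020) = Rational(-17005, 4)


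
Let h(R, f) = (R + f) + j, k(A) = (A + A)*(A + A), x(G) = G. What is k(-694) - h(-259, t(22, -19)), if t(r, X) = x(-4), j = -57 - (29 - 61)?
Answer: 1926832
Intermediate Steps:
j = -25 (j = -57 - 1*(-32) = -57 + 32 = -25)
t(r, X) = -4
k(A) = 4*A**2 (k(A) = (2*A)*(2*A) = 4*A**2)
h(R, f) = -25 + R + f (h(R, f) = (R + f) - 25 = -25 + R + f)
k(-694) - h(-259, t(22, -19)) = 4*(-694)**2 - (-25 - 259 - 4) = 4*481636 - 1*(-288) = 1926544 + 288 = 1926832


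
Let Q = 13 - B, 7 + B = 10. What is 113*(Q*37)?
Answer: 41810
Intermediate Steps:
B = 3 (B = -7 + 10 = 3)
Q = 10 (Q = 13 - 1*3 = 13 - 3 = 10)
113*(Q*37) = 113*(10*37) = 113*370 = 41810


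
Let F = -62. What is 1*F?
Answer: -62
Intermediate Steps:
1*F = 1*(-62) = -62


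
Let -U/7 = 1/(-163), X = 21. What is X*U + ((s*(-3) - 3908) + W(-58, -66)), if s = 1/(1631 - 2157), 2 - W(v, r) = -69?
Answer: -328898895/85738 ≈ -3836.1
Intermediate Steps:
W(v, r) = 71 (W(v, r) = 2 - 1*(-69) = 2 + 69 = 71)
U = 7/163 (U = -7/(-163) = -7*(-1/163) = 7/163 ≈ 0.042945)
s = -1/526 (s = 1/(-526) = -1/526 ≈ -0.0019011)
X*U + ((s*(-3) - 3908) + W(-58, -66)) = 21*(7/163) + ((-1/526*(-3) - 3908) + 71) = 147/163 + ((3/526 - 3908) + 71) = 147/163 + (-2055605/526 + 71) = 147/163 - 2018259/526 = -328898895/85738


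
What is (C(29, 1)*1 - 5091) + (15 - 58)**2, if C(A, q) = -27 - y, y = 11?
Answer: -3280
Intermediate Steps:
C(A, q) = -38 (C(A, q) = -27 - 1*11 = -27 - 11 = -38)
(C(29, 1)*1 - 5091) + (15 - 58)**2 = (-38*1 - 5091) + (15 - 58)**2 = (-38 - 5091) + (-43)**2 = -5129 + 1849 = -3280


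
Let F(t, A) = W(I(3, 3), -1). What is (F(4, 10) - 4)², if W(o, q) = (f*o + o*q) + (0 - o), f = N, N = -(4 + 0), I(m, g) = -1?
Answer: 4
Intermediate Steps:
N = -4 (N = -1*4 = -4)
f = -4
W(o, q) = -5*o + o*q (W(o, q) = (-4*o + o*q) + (0 - o) = (-4*o + o*q) - o = -5*o + o*q)
F(t, A) = 6 (F(t, A) = -(-5 - 1) = -1*(-6) = 6)
(F(4, 10) - 4)² = (6 - 4)² = 2² = 4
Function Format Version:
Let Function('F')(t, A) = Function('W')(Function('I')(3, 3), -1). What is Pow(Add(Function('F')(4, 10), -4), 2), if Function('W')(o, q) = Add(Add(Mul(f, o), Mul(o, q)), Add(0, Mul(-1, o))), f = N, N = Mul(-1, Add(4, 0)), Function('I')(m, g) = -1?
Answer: 4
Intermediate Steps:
N = -4 (N = Mul(-1, 4) = -4)
f = -4
Function('W')(o, q) = Add(Mul(-5, o), Mul(o, q)) (Function('W')(o, q) = Add(Add(Mul(-4, o), Mul(o, q)), Add(0, Mul(-1, o))) = Add(Add(Mul(-4, o), Mul(o, q)), Mul(-1, o)) = Add(Mul(-5, o), Mul(o, q)))
Function('F')(t, A) = 6 (Function('F')(t, A) = Mul(-1, Add(-5, -1)) = Mul(-1, -6) = 6)
Pow(Add(Function('F')(4, 10), -4), 2) = Pow(Add(6, -4), 2) = Pow(2, 2) = 4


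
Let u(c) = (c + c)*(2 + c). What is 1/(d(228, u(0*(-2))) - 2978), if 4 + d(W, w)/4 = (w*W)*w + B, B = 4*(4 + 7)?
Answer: -1/2818 ≈ -0.00035486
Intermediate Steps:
B = 44 (B = 4*11 = 44)
u(c) = 2*c*(2 + c) (u(c) = (2*c)*(2 + c) = 2*c*(2 + c))
d(W, w) = 160 + 4*W*w² (d(W, w) = -16 + 4*((w*W)*w + 44) = -16 + 4*((W*w)*w + 44) = -16 + 4*(W*w² + 44) = -16 + 4*(44 + W*w²) = -16 + (176 + 4*W*w²) = 160 + 4*W*w²)
1/(d(228, u(0*(-2))) - 2978) = 1/((160 + 4*228*(2*(0*(-2))*(2 + 0*(-2)))²) - 2978) = 1/((160 + 4*228*(2*0*(2 + 0))²) - 2978) = 1/((160 + 4*228*(2*0*2)²) - 2978) = 1/((160 + 4*228*0²) - 2978) = 1/((160 + 4*228*0) - 2978) = 1/((160 + 0) - 2978) = 1/(160 - 2978) = 1/(-2818) = -1/2818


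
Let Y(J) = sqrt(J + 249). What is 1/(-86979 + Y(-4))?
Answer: -86979/7565346196 - 7*sqrt(5)/7565346196 ≈ -1.1499e-5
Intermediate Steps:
Y(J) = sqrt(249 + J)
1/(-86979 + Y(-4)) = 1/(-86979 + sqrt(249 - 4)) = 1/(-86979 + sqrt(245)) = 1/(-86979 + 7*sqrt(5))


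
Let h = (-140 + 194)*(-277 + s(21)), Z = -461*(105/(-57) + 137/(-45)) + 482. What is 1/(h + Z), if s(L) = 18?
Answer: -855/9619862 ≈ -8.8879e-5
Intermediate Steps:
Z = 2338168/855 (Z = -461*(105*(-1/57) + 137*(-1/45)) + 482 = -461*(-35/19 - 137/45) + 482 = -461*(-4178/855) + 482 = 1926058/855 + 482 = 2338168/855 ≈ 2734.7)
h = -13986 (h = (-140 + 194)*(-277 + 18) = 54*(-259) = -13986)
1/(h + Z) = 1/(-13986 + 2338168/855) = 1/(-9619862/855) = -855/9619862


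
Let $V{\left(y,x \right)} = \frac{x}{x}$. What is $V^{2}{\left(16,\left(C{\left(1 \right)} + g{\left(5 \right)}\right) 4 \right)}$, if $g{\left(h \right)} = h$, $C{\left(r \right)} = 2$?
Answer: $1$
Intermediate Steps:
$V{\left(y,x \right)} = 1$
$V^{2}{\left(16,\left(C{\left(1 \right)} + g{\left(5 \right)}\right) 4 \right)} = 1^{2} = 1$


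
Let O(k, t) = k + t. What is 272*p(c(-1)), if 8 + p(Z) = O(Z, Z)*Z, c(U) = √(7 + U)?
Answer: 1088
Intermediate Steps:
p(Z) = -8 + 2*Z² (p(Z) = -8 + (Z + Z)*Z = -8 + (2*Z)*Z = -8 + 2*Z²)
272*p(c(-1)) = 272*(-8 + 2*(√(7 - 1))²) = 272*(-8 + 2*(√6)²) = 272*(-8 + 2*6) = 272*(-8 + 12) = 272*4 = 1088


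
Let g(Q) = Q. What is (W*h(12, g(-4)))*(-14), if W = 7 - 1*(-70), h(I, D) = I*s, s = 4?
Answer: -51744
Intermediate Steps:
h(I, D) = 4*I (h(I, D) = I*4 = 4*I)
W = 77 (W = 7 + 70 = 77)
(W*h(12, g(-4)))*(-14) = (77*(4*12))*(-14) = (77*48)*(-14) = 3696*(-14) = -51744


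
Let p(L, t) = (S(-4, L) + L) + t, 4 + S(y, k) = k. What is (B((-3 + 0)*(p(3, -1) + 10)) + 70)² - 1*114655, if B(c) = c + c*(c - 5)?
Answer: 1552026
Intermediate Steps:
S(y, k) = -4 + k
p(L, t) = -4 + t + 2*L (p(L, t) = ((-4 + L) + L) + t = (-4 + 2*L) + t = -4 + t + 2*L)
B(c) = c + c*(-5 + c)
(B((-3 + 0)*(p(3, -1) + 10)) + 70)² - 1*114655 = (((-3 + 0)*((-4 - 1 + 2*3) + 10))*(-4 + (-3 + 0)*((-4 - 1 + 2*3) + 10)) + 70)² - 1*114655 = ((-3*((-4 - 1 + 6) + 10))*(-4 - 3*((-4 - 1 + 6) + 10)) + 70)² - 114655 = ((-3*(1 + 10))*(-4 - 3*(1 + 10)) + 70)² - 114655 = ((-3*11)*(-4 - 3*11) + 70)² - 114655 = (-33*(-4 - 33) + 70)² - 114655 = (-33*(-37) + 70)² - 114655 = (1221 + 70)² - 114655 = 1291² - 114655 = 1666681 - 114655 = 1552026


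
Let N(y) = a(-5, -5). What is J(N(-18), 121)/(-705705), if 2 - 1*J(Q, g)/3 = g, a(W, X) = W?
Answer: 17/33605 ≈ 0.00050588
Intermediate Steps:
N(y) = -5
J(Q, g) = 6 - 3*g
J(N(-18), 121)/(-705705) = (6 - 3*121)/(-705705) = (6 - 363)*(-1/705705) = -357*(-1/705705) = 17/33605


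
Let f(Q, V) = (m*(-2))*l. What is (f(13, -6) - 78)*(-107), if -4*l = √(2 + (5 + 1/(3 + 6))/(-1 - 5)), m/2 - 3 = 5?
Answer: 8346 - 856*√93/9 ≈ 7428.8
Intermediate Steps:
m = 16 (m = 6 + 2*5 = 6 + 10 = 16)
l = -√93/36 (l = -√(2 + (5 + 1/(3 + 6))/(-1 - 5))/4 = -√(2 + (5 + 1/9)/(-6))/4 = -√(2 + (5 + ⅑)*(-⅙))/4 = -√(2 + (46/9)*(-⅙))/4 = -√(2 - 23/27)/4 = -√93/36 ≈ -0.26788)
f(Q, V) = 8*√93/9 (f(Q, V) = (16*(-2))*(-√93/36) = -(-8)*√93/9 = 8*√93/9)
(f(13, -6) - 78)*(-107) = (8*√93/9 - 78)*(-107) = (-78 + 8*√93/9)*(-107) = 8346 - 856*√93/9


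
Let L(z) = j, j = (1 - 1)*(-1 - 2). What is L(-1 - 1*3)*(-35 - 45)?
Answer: 0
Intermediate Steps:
j = 0 (j = 0*(-3) = 0)
L(z) = 0
L(-1 - 1*3)*(-35 - 45) = 0*(-35 - 45) = 0*(-80) = 0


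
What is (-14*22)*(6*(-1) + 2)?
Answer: 1232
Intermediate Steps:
(-14*22)*(6*(-1) + 2) = -308*(-6 + 2) = -308*(-4) = 1232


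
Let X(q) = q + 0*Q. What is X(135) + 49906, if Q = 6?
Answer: 50041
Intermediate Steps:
X(q) = q (X(q) = q + 0*6 = q + 0 = q)
X(135) + 49906 = 135 + 49906 = 50041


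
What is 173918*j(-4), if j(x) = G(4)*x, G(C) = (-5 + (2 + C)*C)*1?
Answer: -13217768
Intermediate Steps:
G(C) = -5 + C*(2 + C) (G(C) = (-5 + C*(2 + C))*1 = -5 + C*(2 + C))
j(x) = 19*x (j(x) = (-5 + 4² + 2*4)*x = (-5 + 16 + 8)*x = 19*x)
173918*j(-4) = 173918*(19*(-4)) = 173918*(-76) = -13217768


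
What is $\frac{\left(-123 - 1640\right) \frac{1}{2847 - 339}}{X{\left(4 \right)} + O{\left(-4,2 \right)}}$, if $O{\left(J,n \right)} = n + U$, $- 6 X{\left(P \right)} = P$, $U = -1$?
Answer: $- \frac{1763}{836} \approx -2.1089$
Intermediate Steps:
$X{\left(P \right)} = - \frac{P}{6}$
$O{\left(J,n \right)} = -1 + n$ ($O{\left(J,n \right)} = n - 1 = -1 + n$)
$\frac{\left(-123 - 1640\right) \frac{1}{2847 - 339}}{X{\left(4 \right)} + O{\left(-4,2 \right)}} = \frac{\left(-123 - 1640\right) \frac{1}{2847 - 339}}{\left(- \frac{1}{6}\right) 4 + \left(-1 + 2\right)} = \frac{\left(-1763\right) \frac{1}{2508}}{- \frac{2}{3} + 1} = \left(-1763\right) \frac{1}{2508} \frac{1}{\frac{1}{3}} = \left(- \frac{1763}{2508}\right) 3 = - \frac{1763}{836}$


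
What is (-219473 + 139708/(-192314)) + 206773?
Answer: -1221263754/96157 ≈ -12701.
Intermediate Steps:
(-219473 + 139708/(-192314)) + 206773 = (-219473 + 139708*(-1/192314)) + 206773 = (-219473 - 69854/96157) + 206773 = -21103935115/96157 + 206773 = -1221263754/96157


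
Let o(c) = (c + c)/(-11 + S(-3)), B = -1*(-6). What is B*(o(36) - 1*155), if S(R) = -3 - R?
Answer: -10662/11 ≈ -969.27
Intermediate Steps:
B = 6
o(c) = -2*c/11 (o(c) = (c + c)/(-11 + (-3 - 1*(-3))) = (2*c)/(-11 + (-3 + 3)) = (2*c)/(-11 + 0) = (2*c)/(-11) = (2*c)*(-1/11) = -2*c/11)
B*(o(36) - 1*155) = 6*(-2/11*36 - 1*155) = 6*(-72/11 - 155) = 6*(-1777/11) = -10662/11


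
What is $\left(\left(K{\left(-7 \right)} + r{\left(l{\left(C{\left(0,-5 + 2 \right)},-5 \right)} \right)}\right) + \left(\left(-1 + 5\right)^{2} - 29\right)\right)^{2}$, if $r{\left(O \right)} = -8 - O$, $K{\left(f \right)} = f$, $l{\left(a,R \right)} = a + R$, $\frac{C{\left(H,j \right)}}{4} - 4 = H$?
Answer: $1521$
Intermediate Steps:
$C{\left(H,j \right)} = 16 + 4 H$
$l{\left(a,R \right)} = R + a$
$\left(\left(K{\left(-7 \right)} + r{\left(l{\left(C{\left(0,-5 + 2 \right)},-5 \right)} \right)}\right) + \left(\left(-1 + 5\right)^{2} - 29\right)\right)^{2} = \left(\left(-7 - \left(19 + 0\right)\right) + \left(\left(-1 + 5\right)^{2} - 29\right)\right)^{2} = \left(\left(-7 - 19\right) - \left(29 - 4^{2}\right)\right)^{2} = \left(\left(-7 - 19\right) + \left(16 - 29\right)\right)^{2} = \left(\left(-7 - 19\right) - 13\right)^{2} = \left(-26 - 13\right)^{2} = \left(-39\right)^{2} = 1521$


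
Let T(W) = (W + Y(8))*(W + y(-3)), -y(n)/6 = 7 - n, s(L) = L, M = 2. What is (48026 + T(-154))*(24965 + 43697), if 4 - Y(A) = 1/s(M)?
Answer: 5508958246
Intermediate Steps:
y(n) = -42 + 6*n (y(n) = -6*(7 - n) = -42 + 6*n)
Y(A) = 7/2 (Y(A) = 4 - 1/2 = 4 - 1*½ = 4 - ½ = 7/2)
T(W) = (-60 + W)*(7/2 + W) (T(W) = (W + 7/2)*(W + (-42 + 6*(-3))) = (7/2 + W)*(W + (-42 - 18)) = (7/2 + W)*(W - 60) = (7/2 + W)*(-60 + W) = (-60 + W)*(7/2 + W))
(48026 + T(-154))*(24965 + 43697) = (48026 + (-210 + (-154)² - 113/2*(-154)))*(24965 + 43697) = (48026 + (-210 + 23716 + 8701))*68662 = (48026 + 32207)*68662 = 80233*68662 = 5508958246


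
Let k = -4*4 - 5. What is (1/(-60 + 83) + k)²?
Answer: 232324/529 ≈ 439.18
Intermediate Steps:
k = -21 (k = -16 - 5 = -21)
(1/(-60 + 83) + k)² = (1/(-60 + 83) - 21)² = (1/23 - 21)² = (-482/23)² = 232324/529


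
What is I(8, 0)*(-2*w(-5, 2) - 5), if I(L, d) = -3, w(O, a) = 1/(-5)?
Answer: 69/5 ≈ 13.800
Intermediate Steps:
w(O, a) = -1/5
I(8, 0)*(-2*w(-5, 2) - 5) = -3*(-2*(-1/5) - 5) = -3*(2/5 - 5) = -3*(-23/5) = 69/5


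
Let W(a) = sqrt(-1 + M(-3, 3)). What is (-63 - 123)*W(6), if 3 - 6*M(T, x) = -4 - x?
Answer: -62*sqrt(6) ≈ -151.87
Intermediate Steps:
M(T, x) = 7/6 + x/6 (M(T, x) = 1/2 - (-4 - x)/6 = 1/2 + (2/3 + x/6) = 7/6 + x/6)
W(a) = sqrt(6)/3 (W(a) = sqrt(-1 + (7/6 + (1/6)*3)) = sqrt(-1 + (7/6 + 1/2)) = sqrt(-1 + 5/3) = sqrt(2/3) = sqrt(6)/3)
(-63 - 123)*W(6) = (-63 - 123)*(sqrt(6)/3) = -62*sqrt(6)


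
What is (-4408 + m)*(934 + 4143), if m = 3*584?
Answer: -13484512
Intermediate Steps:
m = 1752
(-4408 + m)*(934 + 4143) = (-4408 + 1752)*(934 + 4143) = -2656*5077 = -13484512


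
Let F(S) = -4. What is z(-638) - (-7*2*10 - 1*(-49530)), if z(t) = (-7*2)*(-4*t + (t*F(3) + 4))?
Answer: -120902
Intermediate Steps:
z(t) = -56 + 112*t (z(t) = (-7*2)*(-4*t + (t*(-4) + 4)) = -14*(-4*t + (-4*t + 4)) = -14*(-4*t + (4 - 4*t)) = -14*(4 - 8*t) = -56 + 112*t)
z(-638) - (-7*2*10 - 1*(-49530)) = (-56 + 112*(-638)) - (-7*2*10 - 1*(-49530)) = (-56 - 71456) - (-14*10 + 49530) = -71512 - (-140 + 49530) = -71512 - 1*49390 = -71512 - 49390 = -120902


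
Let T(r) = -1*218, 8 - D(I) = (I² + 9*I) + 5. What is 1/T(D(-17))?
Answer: -1/218 ≈ -0.0045872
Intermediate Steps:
D(I) = 3 - I² - 9*I (D(I) = 8 - ((I² + 9*I) + 5) = 8 - (5 + I² + 9*I) = 8 + (-5 - I² - 9*I) = 3 - I² - 9*I)
T(r) = -218
1/T(D(-17)) = 1/(-218) = -1/218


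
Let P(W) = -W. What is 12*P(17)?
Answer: -204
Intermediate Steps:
12*P(17) = 12*(-1*17) = 12*(-17) = -204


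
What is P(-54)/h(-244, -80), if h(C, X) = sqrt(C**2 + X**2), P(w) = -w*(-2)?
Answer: -27*sqrt(4121)/4121 ≈ -0.42059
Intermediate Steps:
P(w) = 2*w
P(-54)/h(-244, -80) = (2*(-54))/(sqrt((-244)**2 + (-80)**2)) = -108/sqrt(59536 + 6400) = -108*sqrt(4121)/16484 = -27*sqrt(4121)/4121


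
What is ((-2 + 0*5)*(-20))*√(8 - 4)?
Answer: 80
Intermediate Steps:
((-2 + 0*5)*(-20))*√(8 - 4) = ((-2 + 0)*(-20))*√4 = -2*(-20)*2 = 40*2 = 80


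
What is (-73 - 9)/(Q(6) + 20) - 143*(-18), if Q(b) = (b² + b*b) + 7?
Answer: 254744/99 ≈ 2573.2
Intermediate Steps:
Q(b) = 7 + 2*b² (Q(b) = (b² + b²) + 7 = 2*b² + 7 = 7 + 2*b²)
(-73 - 9)/(Q(6) + 20) - 143*(-18) = (-73 - 9)/((7 + 2*6²) + 20) - 143*(-18) = -82/((7 + 2*36) + 20) + 2574 = -82/((7 + 72) + 20) + 2574 = -82/(79 + 20) + 2574 = -82/99 + 2574 = 254744/99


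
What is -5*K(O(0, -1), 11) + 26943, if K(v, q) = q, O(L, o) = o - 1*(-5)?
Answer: 26888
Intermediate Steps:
O(L, o) = 5 + o (O(L, o) = o + 5 = 5 + o)
-5*K(O(0, -1), 11) + 26943 = -5*11 + 26943 = -55 + 26943 = 26888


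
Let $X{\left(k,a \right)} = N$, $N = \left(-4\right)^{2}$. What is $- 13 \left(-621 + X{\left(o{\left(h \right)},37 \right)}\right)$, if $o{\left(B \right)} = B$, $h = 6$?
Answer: $7865$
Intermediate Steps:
$N = 16$
$X{\left(k,a \right)} = 16$
$- 13 \left(-621 + X{\left(o{\left(h \right)},37 \right)}\right) = - 13 \left(-621 + 16\right) = \left(-13\right) \left(-605\right) = 7865$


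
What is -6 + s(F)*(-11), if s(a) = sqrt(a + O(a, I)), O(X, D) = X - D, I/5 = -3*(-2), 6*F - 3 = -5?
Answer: -6 - 22*I*sqrt(69)/3 ≈ -6.0 - 60.915*I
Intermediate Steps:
F = -1/3 (F = 1/2 + (1/6)*(-5) = 1/2 - 5/6 = -1/3 ≈ -0.33333)
I = 30 (I = 5*(-3*(-2)) = 5*6 = 30)
s(a) = sqrt(-30 + 2*a) (s(a) = sqrt(a + (a - 1*30)) = sqrt(a + (a - 30)) = sqrt(a + (-30 + a)) = sqrt(-30 + 2*a))
-6 + s(F)*(-11) = -6 + sqrt(-30 + 2*(-1/3))*(-11) = -6 + sqrt(-30 - 2/3)*(-11) = -6 + sqrt(-92/3)*(-11) = -6 + (2*I*sqrt(69)/3)*(-11) = -6 - 22*I*sqrt(69)/3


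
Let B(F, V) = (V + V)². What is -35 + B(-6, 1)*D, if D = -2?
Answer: -43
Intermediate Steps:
B(F, V) = 4*V² (B(F, V) = (2*V)² = 4*V²)
-35 + B(-6, 1)*D = -35 + (4*1²)*(-2) = -35 + (4*1)*(-2) = -35 + 4*(-2) = -35 - 8 = -43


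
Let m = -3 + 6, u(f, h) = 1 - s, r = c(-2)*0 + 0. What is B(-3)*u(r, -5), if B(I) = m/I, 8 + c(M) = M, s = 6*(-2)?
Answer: -13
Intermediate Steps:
s = -12
c(M) = -8 + M
r = 0 (r = (-8 - 2)*0 + 0 = -10*0 + 0 = 0 + 0 = 0)
u(f, h) = 13 (u(f, h) = 1 - 1*(-12) = 1 + 12 = 13)
m = 3
B(I) = 3/I
B(-3)*u(r, -5) = (3/(-3))*13 = (3*(-1/3))*13 = -1*13 = -13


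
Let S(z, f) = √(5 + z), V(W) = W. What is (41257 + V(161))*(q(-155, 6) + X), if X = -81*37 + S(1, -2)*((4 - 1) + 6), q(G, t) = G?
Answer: -130549536 + 372762*√6 ≈ -1.2964e+8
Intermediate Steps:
X = -2997 + 9*√6 (X = -81*37 + √(5 + 1)*((4 - 1) + 6) = -2997 + √6*(3 + 6) = -2997 + √6*9 = -2997 + 9*√6 ≈ -2975.0)
(41257 + V(161))*(q(-155, 6) + X) = (41257 + 161)*(-155 + (-2997 + 9*√6)) = 41418*(-3152 + 9*√6) = -130549536 + 372762*√6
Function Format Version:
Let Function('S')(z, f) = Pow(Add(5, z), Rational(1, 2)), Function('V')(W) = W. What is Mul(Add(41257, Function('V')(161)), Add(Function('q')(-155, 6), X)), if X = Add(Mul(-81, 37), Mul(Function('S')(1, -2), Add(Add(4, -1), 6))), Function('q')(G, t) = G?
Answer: Add(-130549536, Mul(372762, Pow(6, Rational(1, 2)))) ≈ -1.2964e+8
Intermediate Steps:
X = Add(-2997, Mul(9, Pow(6, Rational(1, 2)))) (X = Add(Mul(-81, 37), Mul(Pow(Add(5, 1), Rational(1, 2)), Add(Add(4, -1), 6))) = Add(-2997, Mul(Pow(6, Rational(1, 2)), Add(3, 6))) = Add(-2997, Mul(Pow(6, Rational(1, 2)), 9)) = Add(-2997, Mul(9, Pow(6, Rational(1, 2)))) ≈ -2975.0)
Mul(Add(41257, Function('V')(161)), Add(Function('q')(-155, 6), X)) = Mul(Add(41257, 161), Add(-155, Add(-2997, Mul(9, Pow(6, Rational(1, 2)))))) = Mul(41418, Add(-3152, Mul(9, Pow(6, Rational(1, 2))))) = Add(-130549536, Mul(372762, Pow(6, Rational(1, 2))))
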